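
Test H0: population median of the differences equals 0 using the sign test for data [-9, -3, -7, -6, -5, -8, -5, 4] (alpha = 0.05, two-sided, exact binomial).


Step 1: Discard zero differences. Original n = 8; n_eff = number of nonzero differences = 8.
Nonzero differences (with sign): -9, -3, -7, -6, -5, -8, -5, +4
Step 2: Count signs: positive = 1, negative = 7.
Step 3: Under H0: P(positive) = 0.5, so the number of positives S ~ Bin(8, 0.5).
Step 4: Two-sided exact p-value = sum of Bin(8,0.5) probabilities at or below the observed probability = 0.070312.
Step 5: alpha = 0.05. fail to reject H0.

n_eff = 8, pos = 1, neg = 7, p = 0.070312, fail to reject H0.


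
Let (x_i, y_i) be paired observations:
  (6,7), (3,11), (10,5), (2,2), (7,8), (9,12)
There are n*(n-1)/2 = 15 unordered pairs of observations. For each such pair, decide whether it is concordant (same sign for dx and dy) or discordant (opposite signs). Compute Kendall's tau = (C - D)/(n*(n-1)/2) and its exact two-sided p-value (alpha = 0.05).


Step 1: Enumerate the 15 unordered pairs (i,j) with i<j and classify each by sign(x_j-x_i) * sign(y_j-y_i).
  (1,2):dx=-3,dy=+4->D; (1,3):dx=+4,dy=-2->D; (1,4):dx=-4,dy=-5->C; (1,5):dx=+1,dy=+1->C
  (1,6):dx=+3,dy=+5->C; (2,3):dx=+7,dy=-6->D; (2,4):dx=-1,dy=-9->C; (2,5):dx=+4,dy=-3->D
  (2,6):dx=+6,dy=+1->C; (3,4):dx=-8,dy=-3->C; (3,5):dx=-3,dy=+3->D; (3,6):dx=-1,dy=+7->D
  (4,5):dx=+5,dy=+6->C; (4,6):dx=+7,dy=+10->C; (5,6):dx=+2,dy=+4->C
Step 2: C = 9, D = 6, total pairs = 15.
Step 3: tau = (C - D)/(n(n-1)/2) = (9 - 6)/15 = 0.200000.
Step 4: Exact two-sided p-value (enumerate n! = 720 permutations of y under H0): p = 0.719444.
Step 5: alpha = 0.05. fail to reject H0.

tau_b = 0.2000 (C=9, D=6), p = 0.719444, fail to reject H0.


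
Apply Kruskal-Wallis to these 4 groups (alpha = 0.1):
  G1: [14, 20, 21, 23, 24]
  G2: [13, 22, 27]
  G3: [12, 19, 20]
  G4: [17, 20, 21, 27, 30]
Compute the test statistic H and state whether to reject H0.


Step 1: Combine all N = 16 observations and assign midranks.
sorted (value, group, rank): (12,G3,1), (13,G2,2), (14,G1,3), (17,G4,4), (19,G3,5), (20,G1,7), (20,G3,7), (20,G4,7), (21,G1,9.5), (21,G4,9.5), (22,G2,11), (23,G1,12), (24,G1,13), (27,G2,14.5), (27,G4,14.5), (30,G4,16)
Step 2: Sum ranks within each group.
R_1 = 44.5 (n_1 = 5)
R_2 = 27.5 (n_2 = 3)
R_3 = 13 (n_3 = 3)
R_4 = 51 (n_4 = 5)
Step 3: H = 12/(N(N+1)) * sum(R_i^2/n_i) - 3(N+1)
     = 12/(16*17) * (44.5^2/5 + 27.5^2/3 + 13^2/3 + 51^2/5) - 3*17
     = 0.044118 * 1224.67 - 51
     = 3.029412.
Step 4: Ties present; correction factor C = 1 - 36/(16^3 - 16) = 0.991176. Corrected H = 3.029412 / 0.991176 = 3.056380.
Step 5: Under H0, H ~ chi^2(3); p-value = 0.383014.
Step 6: alpha = 0.1. fail to reject H0.

H = 3.0564, df = 3, p = 0.383014, fail to reject H0.


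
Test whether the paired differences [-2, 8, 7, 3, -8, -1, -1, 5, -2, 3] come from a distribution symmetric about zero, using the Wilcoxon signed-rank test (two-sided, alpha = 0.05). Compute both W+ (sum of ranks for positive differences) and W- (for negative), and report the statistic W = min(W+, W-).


Step 1: Drop any zero differences (none here) and take |d_i|.
|d| = [2, 8, 7, 3, 8, 1, 1, 5, 2, 3]
Step 2: Midrank |d_i| (ties get averaged ranks).
ranks: |2|->3.5, |8|->9.5, |7|->8, |3|->5.5, |8|->9.5, |1|->1.5, |1|->1.5, |5|->7, |2|->3.5, |3|->5.5
Step 3: Attach original signs; sum ranks with positive sign and with negative sign.
W+ = 9.5 + 8 + 5.5 + 7 + 5.5 = 35.5
W- = 3.5 + 9.5 + 1.5 + 1.5 + 3.5 = 19.5
(Check: W+ + W- = 55 should equal n(n+1)/2 = 55.)
Step 4: Test statistic W = min(W+, W-) = 19.5.
Step 5: Ties in |d|, so use the tie-corrected normal approximation.
        E[W] = n(n+1)/4 = 10*11/4 = 27.5.
        Tie groups: |d|=1 (t=2), |d|=2 (t=2), |d|=3 (t=2), |d|=8 (t=2); sum(t^3 - t) = 24.
        Var[W] = n(n+1)(2n+1)/24 - sum(t^3-t)/48 = 2310/24 - 24/48 = 95.75.
        z = (W - E[W]) / sqrt(Var[W]) = (19.5 - 27.5) / 9.7852 = -0.8176.
        Two-sided p = 2*Phi(z) = 0.413607.
Step 6: alpha = 0.05. fail to reject H0.

W+ = 35.5, W- = 19.5, W = min = 19.5, p = 0.413607, fail to reject H0.


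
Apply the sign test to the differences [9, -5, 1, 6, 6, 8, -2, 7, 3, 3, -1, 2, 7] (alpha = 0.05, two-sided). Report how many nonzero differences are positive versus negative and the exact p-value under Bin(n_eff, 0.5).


Step 1: Discard zero differences. Original n = 13; n_eff = number of nonzero differences = 13.
Nonzero differences (with sign): +9, -5, +1, +6, +6, +8, -2, +7, +3, +3, -1, +2, +7
Step 2: Count signs: positive = 10, negative = 3.
Step 3: Under H0: P(positive) = 0.5, so the number of positives S ~ Bin(13, 0.5).
Step 4: Two-sided exact p-value = sum of Bin(13,0.5) probabilities at or below the observed probability = 0.092285.
Step 5: alpha = 0.05. fail to reject H0.

n_eff = 13, pos = 10, neg = 3, p = 0.092285, fail to reject H0.


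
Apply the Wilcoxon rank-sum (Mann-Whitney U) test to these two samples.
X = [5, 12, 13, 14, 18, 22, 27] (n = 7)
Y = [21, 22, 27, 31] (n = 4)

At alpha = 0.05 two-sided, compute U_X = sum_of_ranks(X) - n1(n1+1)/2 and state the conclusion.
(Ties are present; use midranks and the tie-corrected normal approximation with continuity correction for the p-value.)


Step 1: Combine and sort all 11 observations; assign midranks.
sorted (value, group): (5,X), (12,X), (13,X), (14,X), (18,X), (21,Y), (22,X), (22,Y), (27,X), (27,Y), (31,Y)
ranks: 5->1, 12->2, 13->3, 14->4, 18->5, 21->6, 22->7.5, 22->7.5, 27->9.5, 27->9.5, 31->11
Step 2: Rank sum for X: R1 = 1 + 2 + 3 + 4 + 5 + 7.5 + 9.5 = 32.
Step 3: U_X = R1 - n1(n1+1)/2 = 32 - 7*8/2 = 32 - 28 = 4.
       U_Y = n1*n2 - U_X = 28 - 4 = 24.
Step 4: Ties are present, so use the tie-corrected normal approximation (with continuity correction) for the p-value.
Step 5: p-value = 0.071302; compare to alpha = 0.05. fail to reject H0.

U_X = 4, p = 0.071302, fail to reject H0 at alpha = 0.05.


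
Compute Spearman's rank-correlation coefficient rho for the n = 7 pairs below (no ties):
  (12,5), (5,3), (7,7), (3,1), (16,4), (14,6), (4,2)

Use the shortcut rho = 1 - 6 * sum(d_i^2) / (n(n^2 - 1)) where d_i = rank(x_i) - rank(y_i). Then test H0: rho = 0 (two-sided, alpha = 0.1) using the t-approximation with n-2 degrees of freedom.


Step 1: Rank x and y separately (midranks; no ties here).
rank(x): 12->5, 5->3, 7->4, 3->1, 16->7, 14->6, 4->2
rank(y): 5->5, 3->3, 7->7, 1->1, 4->4, 6->6, 2->2
Step 2: d_i = R_x(i) - R_y(i); compute d_i^2.
  (5-5)^2=0, (3-3)^2=0, (4-7)^2=9, (1-1)^2=0, (7-4)^2=9, (6-6)^2=0, (2-2)^2=0
sum(d^2) = 18.
Step 3: rho = 1 - 6*18 / (7*(7^2 - 1)) = 1 - 108/336 = 0.678571.
Step 4: Under H0, t = rho * sqrt((n-2)/(1-rho^2)) = 2.0657 ~ t(5).
Step 5: Two-sided p-value from the t-distribution with 5 df = 0.093750.
Step 6: alpha = 0.1. reject H0.

rho = 0.6786, p = 0.093750, reject H0 at alpha = 0.1.


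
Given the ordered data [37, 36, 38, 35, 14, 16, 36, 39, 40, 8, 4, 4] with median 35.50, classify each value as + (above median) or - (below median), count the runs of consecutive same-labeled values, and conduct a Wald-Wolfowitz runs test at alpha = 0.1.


Step 1: Compute median = 35.50; label A = above, B = below.
Labels in order: AAABBBAAABBB  (n_A = 6, n_B = 6)
Step 2: Count runs R = 4.
Step 3: Under H0 (random ordering), E[R] = 2*n_A*n_B/(n_A+n_B) + 1 = 2*6*6/12 + 1 = 7.0000.
        Var[R] = 2*n_A*n_B*(2*n_A*n_B - n_A - n_B) / ((n_A+n_B)^2 * (n_A+n_B-1)) = 4320/1584 = 2.7273.
        SD[R] = 1.6514.
Step 4: Continuity-corrected z = (R + 0.5 - E[R]) / SD[R] = (4 + 0.5 - 7.0000) / 1.6514 = -1.5138.
Step 5: Two-sided p-value via normal approximation = 2*(1 - Phi(|z|)) = 0.130070.
Step 6: alpha = 0.1. fail to reject H0.

R = 4, z = -1.5138, p = 0.130070, fail to reject H0.


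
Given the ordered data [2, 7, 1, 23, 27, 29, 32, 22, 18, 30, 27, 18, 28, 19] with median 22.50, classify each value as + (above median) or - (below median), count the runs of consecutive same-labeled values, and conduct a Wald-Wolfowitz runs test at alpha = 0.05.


Step 1: Compute median = 22.50; label A = above, B = below.
Labels in order: BBBAAAABBAABAB  (n_A = 7, n_B = 7)
Step 2: Count runs R = 7.
Step 3: Under H0 (random ordering), E[R] = 2*n_A*n_B/(n_A+n_B) + 1 = 2*7*7/14 + 1 = 8.0000.
        Var[R] = 2*n_A*n_B*(2*n_A*n_B - n_A - n_B) / ((n_A+n_B)^2 * (n_A+n_B-1)) = 8232/2548 = 3.2308.
        SD[R] = 1.7974.
Step 4: Continuity-corrected z = (R + 0.5 - E[R]) / SD[R] = (7 + 0.5 - 8.0000) / 1.7974 = -0.2782.
Step 5: Two-sided p-value via normal approximation = 2*(1 - Phi(|z|)) = 0.780879.
Step 6: alpha = 0.05. fail to reject H0.

R = 7, z = -0.2782, p = 0.780879, fail to reject H0.


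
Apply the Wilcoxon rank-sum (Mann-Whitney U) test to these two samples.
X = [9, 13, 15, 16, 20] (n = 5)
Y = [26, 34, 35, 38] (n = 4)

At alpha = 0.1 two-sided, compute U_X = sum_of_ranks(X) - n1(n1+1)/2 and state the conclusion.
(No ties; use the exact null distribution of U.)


Step 1: Combine and sort all 9 observations; assign midranks.
sorted (value, group): (9,X), (13,X), (15,X), (16,X), (20,X), (26,Y), (34,Y), (35,Y), (38,Y)
ranks: 9->1, 13->2, 15->3, 16->4, 20->5, 26->6, 34->7, 35->8, 38->9
Step 2: Rank sum for X: R1 = 1 + 2 + 3 + 4 + 5 = 15.
Step 3: U_X = R1 - n1(n1+1)/2 = 15 - 5*6/2 = 15 - 15 = 0.
       U_Y = n1*n2 - U_X = 20 - 0 = 20.
Step 4: No ties, so the exact null distribution of U (based on enumerating the C(9,5) = 126 equally likely rank assignments) gives the two-sided p-value.
Step 5: p-value = 0.015873; compare to alpha = 0.1. reject H0.

U_X = 0, p = 0.015873, reject H0 at alpha = 0.1.


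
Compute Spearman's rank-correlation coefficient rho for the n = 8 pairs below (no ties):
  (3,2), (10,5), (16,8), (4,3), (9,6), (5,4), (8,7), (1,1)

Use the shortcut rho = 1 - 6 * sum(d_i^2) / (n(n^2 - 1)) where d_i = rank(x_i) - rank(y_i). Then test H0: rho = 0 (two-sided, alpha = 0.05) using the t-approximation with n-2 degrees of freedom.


Step 1: Rank x and y separately (midranks; no ties here).
rank(x): 3->2, 10->7, 16->8, 4->3, 9->6, 5->4, 8->5, 1->1
rank(y): 2->2, 5->5, 8->8, 3->3, 6->6, 4->4, 7->7, 1->1
Step 2: d_i = R_x(i) - R_y(i); compute d_i^2.
  (2-2)^2=0, (7-5)^2=4, (8-8)^2=0, (3-3)^2=0, (6-6)^2=0, (4-4)^2=0, (5-7)^2=4, (1-1)^2=0
sum(d^2) = 8.
Step 3: rho = 1 - 6*8 / (8*(8^2 - 1)) = 1 - 48/504 = 0.904762.
Step 4: Under H0, t = rho * sqrt((n-2)/(1-rho^2)) = 5.2034 ~ t(6).
Step 5: Two-sided p-value from the t-distribution with 6 df = 0.002008.
Step 6: alpha = 0.05. reject H0.

rho = 0.9048, p = 0.002008, reject H0 at alpha = 0.05.


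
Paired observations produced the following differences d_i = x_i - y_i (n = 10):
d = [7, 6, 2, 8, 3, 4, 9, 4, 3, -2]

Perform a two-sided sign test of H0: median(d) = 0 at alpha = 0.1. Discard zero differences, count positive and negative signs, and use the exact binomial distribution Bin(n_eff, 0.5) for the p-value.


Step 1: Discard zero differences. Original n = 10; n_eff = number of nonzero differences = 10.
Nonzero differences (with sign): +7, +6, +2, +8, +3, +4, +9, +4, +3, -2
Step 2: Count signs: positive = 9, negative = 1.
Step 3: Under H0: P(positive) = 0.5, so the number of positives S ~ Bin(10, 0.5).
Step 4: Two-sided exact p-value = sum of Bin(10,0.5) probabilities at or below the observed probability = 0.021484.
Step 5: alpha = 0.1. reject H0.

n_eff = 10, pos = 9, neg = 1, p = 0.021484, reject H0.


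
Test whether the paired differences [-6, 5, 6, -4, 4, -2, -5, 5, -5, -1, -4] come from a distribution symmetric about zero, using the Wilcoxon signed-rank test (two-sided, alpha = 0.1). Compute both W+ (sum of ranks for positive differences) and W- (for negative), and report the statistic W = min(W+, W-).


Step 1: Drop any zero differences (none here) and take |d_i|.
|d| = [6, 5, 6, 4, 4, 2, 5, 5, 5, 1, 4]
Step 2: Midrank |d_i| (ties get averaged ranks).
ranks: |6|->10.5, |5|->7.5, |6|->10.5, |4|->4, |4|->4, |2|->2, |5|->7.5, |5|->7.5, |5|->7.5, |1|->1, |4|->4
Step 3: Attach original signs; sum ranks with positive sign and with negative sign.
W+ = 7.5 + 10.5 + 4 + 7.5 = 29.5
W- = 10.5 + 4 + 2 + 7.5 + 7.5 + 1 + 4 = 36.5
(Check: W+ + W- = 66 should equal n(n+1)/2 = 66.)
Step 4: Test statistic W = min(W+, W-) = 29.5.
Step 5: Ties in |d|, so use the tie-corrected normal approximation.
        E[W] = n(n+1)/4 = 11*12/4 = 33.
        Tie groups: |d|=4 (t=3), |d|=5 (t=4), |d|=6 (t=2); sum(t^3 - t) = 90.
        Var[W] = n(n+1)(2n+1)/24 - sum(t^3-t)/48 = 3036/24 - 90/48 = 124.625.
        z = (W - E[W]) / sqrt(Var[W]) = (29.5 - 33) / 11.1636 = -0.3135.
        Two-sided p = 2*Phi(z) = 0.753886.
Step 6: alpha = 0.1. fail to reject H0.

W+ = 29.5, W- = 36.5, W = min = 29.5, p = 0.753886, fail to reject H0.


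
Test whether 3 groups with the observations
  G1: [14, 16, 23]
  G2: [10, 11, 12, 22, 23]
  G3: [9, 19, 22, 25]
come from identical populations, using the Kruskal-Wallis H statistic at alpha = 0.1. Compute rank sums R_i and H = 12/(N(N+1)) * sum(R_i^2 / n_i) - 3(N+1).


Step 1: Combine all N = 12 observations and assign midranks.
sorted (value, group, rank): (9,G3,1), (10,G2,2), (11,G2,3), (12,G2,4), (14,G1,5), (16,G1,6), (19,G3,7), (22,G2,8.5), (22,G3,8.5), (23,G1,10.5), (23,G2,10.5), (25,G3,12)
Step 2: Sum ranks within each group.
R_1 = 21.5 (n_1 = 3)
R_2 = 28 (n_2 = 5)
R_3 = 28.5 (n_3 = 4)
Step 3: H = 12/(N(N+1)) * sum(R_i^2/n_i) - 3(N+1)
     = 12/(12*13) * (21.5^2/3 + 28^2/5 + 28.5^2/4) - 3*13
     = 0.076923 * 513.946 - 39
     = 0.534295.
Step 4: Ties present; correction factor C = 1 - 12/(12^3 - 12) = 0.993007. Corrected H = 0.534295 / 0.993007 = 0.538058.
Step 5: Under H0, H ~ chi^2(2); p-value = 0.764121.
Step 6: alpha = 0.1. fail to reject H0.

H = 0.5381, df = 2, p = 0.764121, fail to reject H0.


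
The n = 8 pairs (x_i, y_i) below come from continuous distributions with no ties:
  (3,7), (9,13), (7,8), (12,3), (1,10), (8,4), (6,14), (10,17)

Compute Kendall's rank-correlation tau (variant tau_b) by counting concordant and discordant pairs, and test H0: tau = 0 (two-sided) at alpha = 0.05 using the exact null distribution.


Step 1: Enumerate the 28 unordered pairs (i,j) with i<j and classify each by sign(x_j-x_i) * sign(y_j-y_i).
  (1,2):dx=+6,dy=+6->C; (1,3):dx=+4,dy=+1->C; (1,4):dx=+9,dy=-4->D; (1,5):dx=-2,dy=+3->D
  (1,6):dx=+5,dy=-3->D; (1,7):dx=+3,dy=+7->C; (1,8):dx=+7,dy=+10->C; (2,3):dx=-2,dy=-5->C
  (2,4):dx=+3,dy=-10->D; (2,5):dx=-8,dy=-3->C; (2,6):dx=-1,dy=-9->C; (2,7):dx=-3,dy=+1->D
  (2,8):dx=+1,dy=+4->C; (3,4):dx=+5,dy=-5->D; (3,5):dx=-6,dy=+2->D; (3,6):dx=+1,dy=-4->D
  (3,7):dx=-1,dy=+6->D; (3,8):dx=+3,dy=+9->C; (4,5):dx=-11,dy=+7->D; (4,6):dx=-4,dy=+1->D
  (4,7):dx=-6,dy=+11->D; (4,8):dx=-2,dy=+14->D; (5,6):dx=+7,dy=-6->D; (5,7):dx=+5,dy=+4->C
  (5,8):dx=+9,dy=+7->C; (6,7):dx=-2,dy=+10->D; (6,8):dx=+2,dy=+13->C; (7,8):dx=+4,dy=+3->C
Step 2: C = 13, D = 15, total pairs = 28.
Step 3: tau = (C - D)/(n(n-1)/2) = (13 - 15)/28 = -0.071429.
Step 4: Exact two-sided p-value (enumerate n! = 40320 permutations of y under H0): p = 0.904861.
Step 5: alpha = 0.05. fail to reject H0.

tau_b = -0.0714 (C=13, D=15), p = 0.904861, fail to reject H0.


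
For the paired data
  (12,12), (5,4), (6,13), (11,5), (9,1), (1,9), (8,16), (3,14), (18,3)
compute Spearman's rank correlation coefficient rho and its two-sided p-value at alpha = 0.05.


Step 1: Rank x and y separately (midranks; no ties here).
rank(x): 12->8, 5->3, 6->4, 11->7, 9->6, 1->1, 8->5, 3->2, 18->9
rank(y): 12->6, 4->3, 13->7, 5->4, 1->1, 9->5, 16->9, 14->8, 3->2
Step 2: d_i = R_x(i) - R_y(i); compute d_i^2.
  (8-6)^2=4, (3-3)^2=0, (4-7)^2=9, (7-4)^2=9, (6-1)^2=25, (1-5)^2=16, (5-9)^2=16, (2-8)^2=36, (9-2)^2=49
sum(d^2) = 164.
Step 3: rho = 1 - 6*164 / (9*(9^2 - 1)) = 1 - 984/720 = -0.366667.
Step 4: Under H0, t = rho * sqrt((n-2)/(1-rho^2)) = -1.0427 ~ t(7).
Step 5: Two-sided p-value from the t-distribution with 7 df = 0.331740.
Step 6: alpha = 0.05. fail to reject H0.

rho = -0.3667, p = 0.331740, fail to reject H0 at alpha = 0.05.


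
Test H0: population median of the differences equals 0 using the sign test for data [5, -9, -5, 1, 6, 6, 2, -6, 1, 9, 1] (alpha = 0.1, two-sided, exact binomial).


Step 1: Discard zero differences. Original n = 11; n_eff = number of nonzero differences = 11.
Nonzero differences (with sign): +5, -9, -5, +1, +6, +6, +2, -6, +1, +9, +1
Step 2: Count signs: positive = 8, negative = 3.
Step 3: Under H0: P(positive) = 0.5, so the number of positives S ~ Bin(11, 0.5).
Step 4: Two-sided exact p-value = sum of Bin(11,0.5) probabilities at or below the observed probability = 0.226562.
Step 5: alpha = 0.1. fail to reject H0.

n_eff = 11, pos = 8, neg = 3, p = 0.226562, fail to reject H0.


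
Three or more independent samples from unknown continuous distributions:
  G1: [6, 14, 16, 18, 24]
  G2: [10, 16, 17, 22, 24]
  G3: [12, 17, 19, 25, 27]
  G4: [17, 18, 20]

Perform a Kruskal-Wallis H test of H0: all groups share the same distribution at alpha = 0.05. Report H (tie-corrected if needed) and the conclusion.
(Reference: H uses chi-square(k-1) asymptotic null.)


Step 1: Combine all N = 18 observations and assign midranks.
sorted (value, group, rank): (6,G1,1), (10,G2,2), (12,G3,3), (14,G1,4), (16,G1,5.5), (16,G2,5.5), (17,G2,8), (17,G3,8), (17,G4,8), (18,G1,10.5), (18,G4,10.5), (19,G3,12), (20,G4,13), (22,G2,14), (24,G1,15.5), (24,G2,15.5), (25,G3,17), (27,G3,18)
Step 2: Sum ranks within each group.
R_1 = 36.5 (n_1 = 5)
R_2 = 45 (n_2 = 5)
R_3 = 58 (n_3 = 5)
R_4 = 31.5 (n_4 = 3)
Step 3: H = 12/(N(N+1)) * sum(R_i^2/n_i) - 3(N+1)
     = 12/(18*19) * (36.5^2/5 + 45^2/5 + 58^2/5 + 31.5^2/3) - 3*19
     = 0.035088 * 1675 - 57
     = 1.771930.
Step 4: Ties present; correction factor C = 1 - 42/(18^3 - 18) = 0.992776. Corrected H = 1.771930 / 0.992776 = 1.784823.
Step 5: Under H0, H ~ chi^2(3); p-value = 0.618243.
Step 6: alpha = 0.05. fail to reject H0.

H = 1.7848, df = 3, p = 0.618243, fail to reject H0.


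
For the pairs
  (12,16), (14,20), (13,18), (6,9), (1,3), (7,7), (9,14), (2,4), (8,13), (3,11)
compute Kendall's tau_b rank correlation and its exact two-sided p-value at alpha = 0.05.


Step 1: Enumerate the 45 unordered pairs (i,j) with i<j and classify each by sign(x_j-x_i) * sign(y_j-y_i).
  (1,2):dx=+2,dy=+4->C; (1,3):dx=+1,dy=+2->C; (1,4):dx=-6,dy=-7->C; (1,5):dx=-11,dy=-13->C
  (1,6):dx=-5,dy=-9->C; (1,7):dx=-3,dy=-2->C; (1,8):dx=-10,dy=-12->C; (1,9):dx=-4,dy=-3->C
  (1,10):dx=-9,dy=-5->C; (2,3):dx=-1,dy=-2->C; (2,4):dx=-8,dy=-11->C; (2,5):dx=-13,dy=-17->C
  (2,6):dx=-7,dy=-13->C; (2,7):dx=-5,dy=-6->C; (2,8):dx=-12,dy=-16->C; (2,9):dx=-6,dy=-7->C
  (2,10):dx=-11,dy=-9->C; (3,4):dx=-7,dy=-9->C; (3,5):dx=-12,dy=-15->C; (3,6):dx=-6,dy=-11->C
  (3,7):dx=-4,dy=-4->C; (3,8):dx=-11,dy=-14->C; (3,9):dx=-5,dy=-5->C; (3,10):dx=-10,dy=-7->C
  (4,5):dx=-5,dy=-6->C; (4,6):dx=+1,dy=-2->D; (4,7):dx=+3,dy=+5->C; (4,8):dx=-4,dy=-5->C
  (4,9):dx=+2,dy=+4->C; (4,10):dx=-3,dy=+2->D; (5,6):dx=+6,dy=+4->C; (5,7):dx=+8,dy=+11->C
  (5,8):dx=+1,dy=+1->C; (5,9):dx=+7,dy=+10->C; (5,10):dx=+2,dy=+8->C; (6,7):dx=+2,dy=+7->C
  (6,8):dx=-5,dy=-3->C; (6,9):dx=+1,dy=+6->C; (6,10):dx=-4,dy=+4->D; (7,8):dx=-7,dy=-10->C
  (7,9):dx=-1,dy=-1->C; (7,10):dx=-6,dy=-3->C; (8,9):dx=+6,dy=+9->C; (8,10):dx=+1,dy=+7->C
  (9,10):dx=-5,dy=-2->C
Step 2: C = 42, D = 3, total pairs = 45.
Step 3: tau = (C - D)/(n(n-1)/2) = (42 - 3)/45 = 0.866667.
Step 4: Exact two-sided p-value (enumerate n! = 3628800 permutations of y under H0): p = 0.000115.
Step 5: alpha = 0.05. reject H0.

tau_b = 0.8667 (C=42, D=3), p = 0.000115, reject H0.


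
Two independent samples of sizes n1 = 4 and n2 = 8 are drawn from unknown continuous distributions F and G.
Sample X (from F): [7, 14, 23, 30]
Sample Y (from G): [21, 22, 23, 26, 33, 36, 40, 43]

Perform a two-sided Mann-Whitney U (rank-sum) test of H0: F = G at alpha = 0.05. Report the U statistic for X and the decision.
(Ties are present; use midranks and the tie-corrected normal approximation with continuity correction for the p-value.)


Step 1: Combine and sort all 12 observations; assign midranks.
sorted (value, group): (7,X), (14,X), (21,Y), (22,Y), (23,X), (23,Y), (26,Y), (30,X), (33,Y), (36,Y), (40,Y), (43,Y)
ranks: 7->1, 14->2, 21->3, 22->4, 23->5.5, 23->5.5, 26->7, 30->8, 33->9, 36->10, 40->11, 43->12
Step 2: Rank sum for X: R1 = 1 + 2 + 5.5 + 8 = 16.5.
Step 3: U_X = R1 - n1(n1+1)/2 = 16.5 - 4*5/2 = 16.5 - 10 = 6.5.
       U_Y = n1*n2 - U_X = 32 - 6.5 = 25.5.
Step 4: Ties are present, so use the tie-corrected normal approximation (with continuity correction) for the p-value.
Step 5: p-value = 0.125707; compare to alpha = 0.05. fail to reject H0.

U_X = 6.5, p = 0.125707, fail to reject H0 at alpha = 0.05.


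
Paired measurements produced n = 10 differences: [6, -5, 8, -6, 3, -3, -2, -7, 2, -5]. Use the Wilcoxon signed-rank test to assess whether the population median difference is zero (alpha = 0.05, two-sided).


Step 1: Drop any zero differences (none here) and take |d_i|.
|d| = [6, 5, 8, 6, 3, 3, 2, 7, 2, 5]
Step 2: Midrank |d_i| (ties get averaged ranks).
ranks: |6|->7.5, |5|->5.5, |8|->10, |6|->7.5, |3|->3.5, |3|->3.5, |2|->1.5, |7|->9, |2|->1.5, |5|->5.5
Step 3: Attach original signs; sum ranks with positive sign and with negative sign.
W+ = 7.5 + 10 + 3.5 + 1.5 = 22.5
W- = 5.5 + 7.5 + 3.5 + 1.5 + 9 + 5.5 = 32.5
(Check: W+ + W- = 55 should equal n(n+1)/2 = 55.)
Step 4: Test statistic W = min(W+, W-) = 22.5.
Step 5: Ties in |d|, so use the tie-corrected normal approximation.
        E[W] = n(n+1)/4 = 10*11/4 = 27.5.
        Tie groups: |d|=2 (t=2), |d|=3 (t=2), |d|=5 (t=2), |d|=6 (t=2); sum(t^3 - t) = 24.
        Var[W] = n(n+1)(2n+1)/24 - sum(t^3-t)/48 = 2310/24 - 24/48 = 95.75.
        z = (W - E[W]) / sqrt(Var[W]) = (22.5 - 27.5) / 9.7852 = -0.5110.
        Two-sided p = 2*Phi(z) = 0.609368.
Step 6: alpha = 0.05. fail to reject H0.

W+ = 22.5, W- = 32.5, W = min = 22.5, p = 0.609368, fail to reject H0.


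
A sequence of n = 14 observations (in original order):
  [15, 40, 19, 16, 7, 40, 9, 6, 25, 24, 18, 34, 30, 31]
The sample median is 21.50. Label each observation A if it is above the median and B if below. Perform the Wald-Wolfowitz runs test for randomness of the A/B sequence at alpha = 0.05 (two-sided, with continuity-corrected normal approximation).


Step 1: Compute median = 21.50; label A = above, B = below.
Labels in order: BABBBABBAABAAA  (n_A = 7, n_B = 7)
Step 2: Count runs R = 8.
Step 3: Under H0 (random ordering), E[R] = 2*n_A*n_B/(n_A+n_B) + 1 = 2*7*7/14 + 1 = 8.0000.
        Var[R] = 2*n_A*n_B*(2*n_A*n_B - n_A - n_B) / ((n_A+n_B)^2 * (n_A+n_B-1)) = 8232/2548 = 3.2308.
        SD[R] = 1.7974.
Step 4: R = E[R], so z = 0 with no continuity correction.
Step 5: Two-sided p-value via normal approximation = 2*(1 - Phi(|z|)) = 1.000000.
Step 6: alpha = 0.05. fail to reject H0.

R = 8, z = 0.0000, p = 1.000000, fail to reject H0.


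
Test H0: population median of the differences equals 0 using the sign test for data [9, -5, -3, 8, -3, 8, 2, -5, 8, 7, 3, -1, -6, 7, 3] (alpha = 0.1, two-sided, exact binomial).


Step 1: Discard zero differences. Original n = 15; n_eff = number of nonzero differences = 15.
Nonzero differences (with sign): +9, -5, -3, +8, -3, +8, +2, -5, +8, +7, +3, -1, -6, +7, +3
Step 2: Count signs: positive = 9, negative = 6.
Step 3: Under H0: P(positive) = 0.5, so the number of positives S ~ Bin(15, 0.5).
Step 4: Two-sided exact p-value = sum of Bin(15,0.5) probabilities at or below the observed probability = 0.607239.
Step 5: alpha = 0.1. fail to reject H0.

n_eff = 15, pos = 9, neg = 6, p = 0.607239, fail to reject H0.


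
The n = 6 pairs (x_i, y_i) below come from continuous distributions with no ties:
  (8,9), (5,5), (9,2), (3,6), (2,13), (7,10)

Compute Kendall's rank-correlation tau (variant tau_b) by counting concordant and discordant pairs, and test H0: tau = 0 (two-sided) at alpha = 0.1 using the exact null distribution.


Step 1: Enumerate the 15 unordered pairs (i,j) with i<j and classify each by sign(x_j-x_i) * sign(y_j-y_i).
  (1,2):dx=-3,dy=-4->C; (1,3):dx=+1,dy=-7->D; (1,4):dx=-5,dy=-3->C; (1,5):dx=-6,dy=+4->D
  (1,6):dx=-1,dy=+1->D; (2,3):dx=+4,dy=-3->D; (2,4):dx=-2,dy=+1->D; (2,5):dx=-3,dy=+8->D
  (2,6):dx=+2,dy=+5->C; (3,4):dx=-6,dy=+4->D; (3,5):dx=-7,dy=+11->D; (3,6):dx=-2,dy=+8->D
  (4,5):dx=-1,dy=+7->D; (4,6):dx=+4,dy=+4->C; (5,6):dx=+5,dy=-3->D
Step 2: C = 4, D = 11, total pairs = 15.
Step 3: tau = (C - D)/(n(n-1)/2) = (4 - 11)/15 = -0.466667.
Step 4: Exact two-sided p-value (enumerate n! = 720 permutations of y under H0): p = 0.272222.
Step 5: alpha = 0.1. fail to reject H0.

tau_b = -0.4667 (C=4, D=11), p = 0.272222, fail to reject H0.


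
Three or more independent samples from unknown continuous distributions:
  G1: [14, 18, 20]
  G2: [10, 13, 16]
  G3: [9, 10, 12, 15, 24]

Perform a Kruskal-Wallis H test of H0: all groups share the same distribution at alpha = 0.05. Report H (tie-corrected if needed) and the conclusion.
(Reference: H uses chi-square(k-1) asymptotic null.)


Step 1: Combine all N = 11 observations and assign midranks.
sorted (value, group, rank): (9,G3,1), (10,G2,2.5), (10,G3,2.5), (12,G3,4), (13,G2,5), (14,G1,6), (15,G3,7), (16,G2,8), (18,G1,9), (20,G1,10), (24,G3,11)
Step 2: Sum ranks within each group.
R_1 = 25 (n_1 = 3)
R_2 = 15.5 (n_2 = 3)
R_3 = 25.5 (n_3 = 5)
Step 3: H = 12/(N(N+1)) * sum(R_i^2/n_i) - 3(N+1)
     = 12/(11*12) * (25^2/3 + 15.5^2/3 + 25.5^2/5) - 3*12
     = 0.090909 * 418.467 - 36
     = 2.042424.
Step 4: Ties present; correction factor C = 1 - 6/(11^3 - 11) = 0.995455. Corrected H = 2.042424 / 0.995455 = 2.051750.
Step 5: Under H0, H ~ chi^2(2); p-value = 0.358483.
Step 6: alpha = 0.05. fail to reject H0.

H = 2.0518, df = 2, p = 0.358483, fail to reject H0.


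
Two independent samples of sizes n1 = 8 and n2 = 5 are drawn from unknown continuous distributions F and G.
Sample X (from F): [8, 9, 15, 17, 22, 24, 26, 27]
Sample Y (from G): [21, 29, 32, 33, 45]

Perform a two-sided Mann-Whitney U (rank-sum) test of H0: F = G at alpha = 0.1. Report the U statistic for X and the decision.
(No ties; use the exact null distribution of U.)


Step 1: Combine and sort all 13 observations; assign midranks.
sorted (value, group): (8,X), (9,X), (15,X), (17,X), (21,Y), (22,X), (24,X), (26,X), (27,X), (29,Y), (32,Y), (33,Y), (45,Y)
ranks: 8->1, 9->2, 15->3, 17->4, 21->5, 22->6, 24->7, 26->8, 27->9, 29->10, 32->11, 33->12, 45->13
Step 2: Rank sum for X: R1 = 1 + 2 + 3 + 4 + 6 + 7 + 8 + 9 = 40.
Step 3: U_X = R1 - n1(n1+1)/2 = 40 - 8*9/2 = 40 - 36 = 4.
       U_Y = n1*n2 - U_X = 40 - 4 = 36.
Step 4: No ties, so the exact null distribution of U (based on enumerating the C(13,8) = 1287 equally likely rank assignments) gives the two-sided p-value.
Step 5: p-value = 0.018648; compare to alpha = 0.1. reject H0.

U_X = 4, p = 0.018648, reject H0 at alpha = 0.1.


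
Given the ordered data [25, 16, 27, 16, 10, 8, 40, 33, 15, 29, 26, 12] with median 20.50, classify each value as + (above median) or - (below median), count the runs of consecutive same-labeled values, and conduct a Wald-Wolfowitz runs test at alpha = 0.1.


Step 1: Compute median = 20.50; label A = above, B = below.
Labels in order: ABABBBAABAAB  (n_A = 6, n_B = 6)
Step 2: Count runs R = 8.
Step 3: Under H0 (random ordering), E[R] = 2*n_A*n_B/(n_A+n_B) + 1 = 2*6*6/12 + 1 = 7.0000.
        Var[R] = 2*n_A*n_B*(2*n_A*n_B - n_A - n_B) / ((n_A+n_B)^2 * (n_A+n_B-1)) = 4320/1584 = 2.7273.
        SD[R] = 1.6514.
Step 4: Continuity-corrected z = (R - 0.5 - E[R]) / SD[R] = (8 - 0.5 - 7.0000) / 1.6514 = 0.3028.
Step 5: Two-sided p-value via normal approximation = 2*(1 - Phi(|z|)) = 0.762069.
Step 6: alpha = 0.1. fail to reject H0.

R = 8, z = 0.3028, p = 0.762069, fail to reject H0.


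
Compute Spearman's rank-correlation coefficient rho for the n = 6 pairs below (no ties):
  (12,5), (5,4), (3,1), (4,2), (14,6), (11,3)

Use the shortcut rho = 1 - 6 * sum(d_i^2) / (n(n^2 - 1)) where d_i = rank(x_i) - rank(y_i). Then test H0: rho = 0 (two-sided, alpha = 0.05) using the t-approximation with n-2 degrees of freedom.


Step 1: Rank x and y separately (midranks; no ties here).
rank(x): 12->5, 5->3, 3->1, 4->2, 14->6, 11->4
rank(y): 5->5, 4->4, 1->1, 2->2, 6->6, 3->3
Step 2: d_i = R_x(i) - R_y(i); compute d_i^2.
  (5-5)^2=0, (3-4)^2=1, (1-1)^2=0, (2-2)^2=0, (6-6)^2=0, (4-3)^2=1
sum(d^2) = 2.
Step 3: rho = 1 - 6*2 / (6*(6^2 - 1)) = 1 - 12/210 = 0.942857.
Step 4: Under H0, t = rho * sqrt((n-2)/(1-rho^2)) = 5.6595 ~ t(4).
Step 5: Two-sided p-value from the t-distribution with 4 df = 0.004805.
Step 6: alpha = 0.05. reject H0.

rho = 0.9429, p = 0.004805, reject H0 at alpha = 0.05.


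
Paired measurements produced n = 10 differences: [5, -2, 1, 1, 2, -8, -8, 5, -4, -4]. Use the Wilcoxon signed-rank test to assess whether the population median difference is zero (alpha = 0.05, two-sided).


Step 1: Drop any zero differences (none here) and take |d_i|.
|d| = [5, 2, 1, 1, 2, 8, 8, 5, 4, 4]
Step 2: Midrank |d_i| (ties get averaged ranks).
ranks: |5|->7.5, |2|->3.5, |1|->1.5, |1|->1.5, |2|->3.5, |8|->9.5, |8|->9.5, |5|->7.5, |4|->5.5, |4|->5.5
Step 3: Attach original signs; sum ranks with positive sign and with negative sign.
W+ = 7.5 + 1.5 + 1.5 + 3.5 + 7.5 = 21.5
W- = 3.5 + 9.5 + 9.5 + 5.5 + 5.5 = 33.5
(Check: W+ + W- = 55 should equal n(n+1)/2 = 55.)
Step 4: Test statistic W = min(W+, W-) = 21.5.
Step 5: Ties in |d|, so use the tie-corrected normal approximation.
        E[W] = n(n+1)/4 = 10*11/4 = 27.5.
        Tie groups: |d|=1 (t=2), |d|=2 (t=2), |d|=4 (t=2), |d|=5 (t=2), |d|=8 (t=2); sum(t^3 - t) = 30.
        Var[W] = n(n+1)(2n+1)/24 - sum(t^3-t)/48 = 2310/24 - 30/48 = 95.625.
        z = (W - E[W]) / sqrt(Var[W]) = (21.5 - 27.5) / 9.7788 = -0.6136.
        Two-sided p = 2*Phi(z) = 0.539498.
Step 6: alpha = 0.05. fail to reject H0.

W+ = 21.5, W- = 33.5, W = min = 21.5, p = 0.539498, fail to reject H0.


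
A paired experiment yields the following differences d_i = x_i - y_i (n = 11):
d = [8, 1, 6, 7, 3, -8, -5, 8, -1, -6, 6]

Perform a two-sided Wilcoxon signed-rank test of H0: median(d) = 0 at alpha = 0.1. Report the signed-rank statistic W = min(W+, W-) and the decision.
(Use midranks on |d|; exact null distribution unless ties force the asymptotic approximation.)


Step 1: Drop any zero differences (none here) and take |d_i|.
|d| = [8, 1, 6, 7, 3, 8, 5, 8, 1, 6, 6]
Step 2: Midrank |d_i| (ties get averaged ranks).
ranks: |8|->10, |1|->1.5, |6|->6, |7|->8, |3|->3, |8|->10, |5|->4, |8|->10, |1|->1.5, |6|->6, |6|->6
Step 3: Attach original signs; sum ranks with positive sign and with negative sign.
W+ = 10 + 1.5 + 6 + 8 + 3 + 10 + 6 = 44.5
W- = 10 + 4 + 1.5 + 6 = 21.5
(Check: W+ + W- = 66 should equal n(n+1)/2 = 66.)
Step 4: Test statistic W = min(W+, W-) = 21.5.
Step 5: Ties in |d|, so use the tie-corrected normal approximation.
        E[W] = n(n+1)/4 = 11*12/4 = 33.
        Tie groups: |d|=1 (t=2), |d|=6 (t=3), |d|=8 (t=3); sum(t^3 - t) = 54.
        Var[W] = n(n+1)(2n+1)/24 - sum(t^3-t)/48 = 3036/24 - 54/48 = 125.375.
        z = (W - E[W]) / sqrt(Var[W]) = (21.5 - 33) / 11.1971 = -1.0271.
        Two-sided p = 2*Phi(z) = 0.304396.
Step 6: alpha = 0.1. fail to reject H0.

W+ = 44.5, W- = 21.5, W = min = 21.5, p = 0.304396, fail to reject H0.


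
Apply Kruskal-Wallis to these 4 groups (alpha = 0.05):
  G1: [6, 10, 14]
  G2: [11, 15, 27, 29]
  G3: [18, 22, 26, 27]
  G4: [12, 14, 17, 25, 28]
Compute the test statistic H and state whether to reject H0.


Step 1: Combine all N = 16 observations and assign midranks.
sorted (value, group, rank): (6,G1,1), (10,G1,2), (11,G2,3), (12,G4,4), (14,G1,5.5), (14,G4,5.5), (15,G2,7), (17,G4,8), (18,G3,9), (22,G3,10), (25,G4,11), (26,G3,12), (27,G2,13.5), (27,G3,13.5), (28,G4,15), (29,G2,16)
Step 2: Sum ranks within each group.
R_1 = 8.5 (n_1 = 3)
R_2 = 39.5 (n_2 = 4)
R_3 = 44.5 (n_3 = 4)
R_4 = 43.5 (n_4 = 5)
Step 3: H = 12/(N(N+1)) * sum(R_i^2/n_i) - 3(N+1)
     = 12/(16*17) * (8.5^2/3 + 39.5^2/4 + 44.5^2/4 + 43.5^2/5) - 3*17
     = 0.044118 * 1287.66 - 51
     = 5.808456.
Step 4: Ties present; correction factor C = 1 - 12/(16^3 - 16) = 0.997059. Corrected H = 5.808456 / 0.997059 = 5.825590.
Step 5: Under H0, H ~ chi^2(3); p-value = 0.120411.
Step 6: alpha = 0.05. fail to reject H0.

H = 5.8256, df = 3, p = 0.120411, fail to reject H0.


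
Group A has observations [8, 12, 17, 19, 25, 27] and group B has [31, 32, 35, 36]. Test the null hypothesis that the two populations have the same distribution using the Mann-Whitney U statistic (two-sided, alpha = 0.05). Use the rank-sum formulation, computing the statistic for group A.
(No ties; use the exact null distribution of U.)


Step 1: Combine and sort all 10 observations; assign midranks.
sorted (value, group): (8,X), (12,X), (17,X), (19,X), (25,X), (27,X), (31,Y), (32,Y), (35,Y), (36,Y)
ranks: 8->1, 12->2, 17->3, 19->4, 25->5, 27->6, 31->7, 32->8, 35->9, 36->10
Step 2: Rank sum for X: R1 = 1 + 2 + 3 + 4 + 5 + 6 = 21.
Step 3: U_X = R1 - n1(n1+1)/2 = 21 - 6*7/2 = 21 - 21 = 0.
       U_Y = n1*n2 - U_X = 24 - 0 = 24.
Step 4: No ties, so the exact null distribution of U (based on enumerating the C(10,6) = 210 equally likely rank assignments) gives the two-sided p-value.
Step 5: p-value = 0.009524; compare to alpha = 0.05. reject H0.

U_X = 0, p = 0.009524, reject H0 at alpha = 0.05.


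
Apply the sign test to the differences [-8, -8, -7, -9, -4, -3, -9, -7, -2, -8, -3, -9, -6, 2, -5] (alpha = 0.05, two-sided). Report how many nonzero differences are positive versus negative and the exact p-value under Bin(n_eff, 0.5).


Step 1: Discard zero differences. Original n = 15; n_eff = number of nonzero differences = 15.
Nonzero differences (with sign): -8, -8, -7, -9, -4, -3, -9, -7, -2, -8, -3, -9, -6, +2, -5
Step 2: Count signs: positive = 1, negative = 14.
Step 3: Under H0: P(positive) = 0.5, so the number of positives S ~ Bin(15, 0.5).
Step 4: Two-sided exact p-value = sum of Bin(15,0.5) probabilities at or below the observed probability = 0.000977.
Step 5: alpha = 0.05. reject H0.

n_eff = 15, pos = 1, neg = 14, p = 0.000977, reject H0.


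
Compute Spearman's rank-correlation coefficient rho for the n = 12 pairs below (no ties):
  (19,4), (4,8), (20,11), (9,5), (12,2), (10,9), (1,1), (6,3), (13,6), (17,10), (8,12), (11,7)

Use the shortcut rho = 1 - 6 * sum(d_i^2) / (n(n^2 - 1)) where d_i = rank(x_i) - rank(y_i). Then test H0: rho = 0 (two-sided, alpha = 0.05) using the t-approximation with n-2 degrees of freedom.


Step 1: Rank x and y separately (midranks; no ties here).
rank(x): 19->11, 4->2, 20->12, 9->5, 12->8, 10->6, 1->1, 6->3, 13->9, 17->10, 8->4, 11->7
rank(y): 4->4, 8->8, 11->11, 5->5, 2->2, 9->9, 1->1, 3->3, 6->6, 10->10, 12->12, 7->7
Step 2: d_i = R_x(i) - R_y(i); compute d_i^2.
  (11-4)^2=49, (2-8)^2=36, (12-11)^2=1, (5-5)^2=0, (8-2)^2=36, (6-9)^2=9, (1-1)^2=0, (3-3)^2=0, (9-6)^2=9, (10-10)^2=0, (4-12)^2=64, (7-7)^2=0
sum(d^2) = 204.
Step 3: rho = 1 - 6*204 / (12*(12^2 - 1)) = 1 - 1224/1716 = 0.286713.
Step 4: Under H0, t = rho * sqrt((n-2)/(1-rho^2)) = 0.9464 ~ t(10).
Step 5: Two-sided p-value from the t-distribution with 10 df = 0.366251.
Step 6: alpha = 0.05. fail to reject H0.

rho = 0.2867, p = 0.366251, fail to reject H0 at alpha = 0.05.


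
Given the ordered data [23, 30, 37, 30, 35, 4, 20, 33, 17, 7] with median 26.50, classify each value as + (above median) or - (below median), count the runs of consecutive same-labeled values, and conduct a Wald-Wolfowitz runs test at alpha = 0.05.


Step 1: Compute median = 26.50; label A = above, B = below.
Labels in order: BAAAABBABB  (n_A = 5, n_B = 5)
Step 2: Count runs R = 5.
Step 3: Under H0 (random ordering), E[R] = 2*n_A*n_B/(n_A+n_B) + 1 = 2*5*5/10 + 1 = 6.0000.
        Var[R] = 2*n_A*n_B*(2*n_A*n_B - n_A - n_B) / ((n_A+n_B)^2 * (n_A+n_B-1)) = 2000/900 = 2.2222.
        SD[R] = 1.4907.
Step 4: Continuity-corrected z = (R + 0.5 - E[R]) / SD[R] = (5 + 0.5 - 6.0000) / 1.4907 = -0.3354.
Step 5: Two-sided p-value via normal approximation = 2*(1 - Phi(|z|)) = 0.737316.
Step 6: alpha = 0.05. fail to reject H0.

R = 5, z = -0.3354, p = 0.737316, fail to reject H0.


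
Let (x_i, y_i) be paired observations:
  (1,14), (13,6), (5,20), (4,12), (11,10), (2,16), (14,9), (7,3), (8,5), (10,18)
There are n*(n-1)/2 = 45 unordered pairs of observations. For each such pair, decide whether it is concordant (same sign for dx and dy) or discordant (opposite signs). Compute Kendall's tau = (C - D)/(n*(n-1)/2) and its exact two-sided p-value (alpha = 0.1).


Step 1: Enumerate the 45 unordered pairs (i,j) with i<j and classify each by sign(x_j-x_i) * sign(y_j-y_i).
  (1,2):dx=+12,dy=-8->D; (1,3):dx=+4,dy=+6->C; (1,4):dx=+3,dy=-2->D; (1,5):dx=+10,dy=-4->D
  (1,6):dx=+1,dy=+2->C; (1,7):dx=+13,dy=-5->D; (1,8):dx=+6,dy=-11->D; (1,9):dx=+7,dy=-9->D
  (1,10):dx=+9,dy=+4->C; (2,3):dx=-8,dy=+14->D; (2,4):dx=-9,dy=+6->D; (2,5):dx=-2,dy=+4->D
  (2,6):dx=-11,dy=+10->D; (2,7):dx=+1,dy=+3->C; (2,8):dx=-6,dy=-3->C; (2,9):dx=-5,dy=-1->C
  (2,10):dx=-3,dy=+12->D; (3,4):dx=-1,dy=-8->C; (3,5):dx=+6,dy=-10->D; (3,6):dx=-3,dy=-4->C
  (3,7):dx=+9,dy=-11->D; (3,8):dx=+2,dy=-17->D; (3,9):dx=+3,dy=-15->D; (3,10):dx=+5,dy=-2->D
  (4,5):dx=+7,dy=-2->D; (4,6):dx=-2,dy=+4->D; (4,7):dx=+10,dy=-3->D; (4,8):dx=+3,dy=-9->D
  (4,9):dx=+4,dy=-7->D; (4,10):dx=+6,dy=+6->C; (5,6):dx=-9,dy=+6->D; (5,7):dx=+3,dy=-1->D
  (5,8):dx=-4,dy=-7->C; (5,9):dx=-3,dy=-5->C; (5,10):dx=-1,dy=+8->D; (6,7):dx=+12,dy=-7->D
  (6,8):dx=+5,dy=-13->D; (6,9):dx=+6,dy=-11->D; (6,10):dx=+8,dy=+2->C; (7,8):dx=-7,dy=-6->C
  (7,9):dx=-6,dy=-4->C; (7,10):dx=-4,dy=+9->D; (8,9):dx=+1,dy=+2->C; (8,10):dx=+3,dy=+15->C
  (9,10):dx=+2,dy=+13->C
Step 2: C = 17, D = 28, total pairs = 45.
Step 3: tau = (C - D)/(n(n-1)/2) = (17 - 28)/45 = -0.244444.
Step 4: Exact two-sided p-value (enumerate n! = 3628800 permutations of y under H0): p = 0.380720.
Step 5: alpha = 0.1. fail to reject H0.

tau_b = -0.2444 (C=17, D=28), p = 0.380720, fail to reject H0.


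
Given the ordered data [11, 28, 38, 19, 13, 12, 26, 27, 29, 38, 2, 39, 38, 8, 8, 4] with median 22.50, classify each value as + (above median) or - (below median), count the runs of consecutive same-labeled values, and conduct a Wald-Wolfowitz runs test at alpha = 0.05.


Step 1: Compute median = 22.50; label A = above, B = below.
Labels in order: BAABBBAAAABAABBB  (n_A = 8, n_B = 8)
Step 2: Count runs R = 7.
Step 3: Under H0 (random ordering), E[R] = 2*n_A*n_B/(n_A+n_B) + 1 = 2*8*8/16 + 1 = 9.0000.
        Var[R] = 2*n_A*n_B*(2*n_A*n_B - n_A - n_B) / ((n_A+n_B)^2 * (n_A+n_B-1)) = 14336/3840 = 3.7333.
        SD[R] = 1.9322.
Step 4: Continuity-corrected z = (R + 0.5 - E[R]) / SD[R] = (7 + 0.5 - 9.0000) / 1.9322 = -0.7763.
Step 5: Two-sided p-value via normal approximation = 2*(1 - Phi(|z|)) = 0.437558.
Step 6: alpha = 0.05. fail to reject H0.

R = 7, z = -0.7763, p = 0.437558, fail to reject H0.


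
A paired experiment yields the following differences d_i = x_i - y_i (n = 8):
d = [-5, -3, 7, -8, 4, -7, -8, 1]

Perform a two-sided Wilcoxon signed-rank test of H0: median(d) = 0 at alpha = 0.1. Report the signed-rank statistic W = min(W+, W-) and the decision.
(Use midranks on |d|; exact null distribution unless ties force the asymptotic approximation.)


Step 1: Drop any zero differences (none here) and take |d_i|.
|d| = [5, 3, 7, 8, 4, 7, 8, 1]
Step 2: Midrank |d_i| (ties get averaged ranks).
ranks: |5|->4, |3|->2, |7|->5.5, |8|->7.5, |4|->3, |7|->5.5, |8|->7.5, |1|->1
Step 3: Attach original signs; sum ranks with positive sign and with negative sign.
W+ = 5.5 + 3 + 1 = 9.5
W- = 4 + 2 + 7.5 + 5.5 + 7.5 = 26.5
(Check: W+ + W- = 36 should equal n(n+1)/2 = 36.)
Step 4: Test statistic W = min(W+, W-) = 9.5.
Step 5: Ties in |d|, so use the tie-corrected normal approximation.
        E[W] = n(n+1)/4 = 8*9/4 = 18.
        Tie groups: |d|=7 (t=2), |d|=8 (t=2); sum(t^3 - t) = 12.
        Var[W] = n(n+1)(2n+1)/24 - sum(t^3-t)/48 = 1224/24 - 12/48 = 50.75.
        z = (W - E[W]) / sqrt(Var[W]) = (9.5 - 18) / 7.1239 = -1.1932.
        Two-sided p = 2*Phi(z) = 0.232804.
Step 6: alpha = 0.1. fail to reject H0.

W+ = 9.5, W- = 26.5, W = min = 9.5, p = 0.232804, fail to reject H0.


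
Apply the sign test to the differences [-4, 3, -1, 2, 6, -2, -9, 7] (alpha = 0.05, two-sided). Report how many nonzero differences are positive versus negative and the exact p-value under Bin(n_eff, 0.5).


Step 1: Discard zero differences. Original n = 8; n_eff = number of nonzero differences = 8.
Nonzero differences (with sign): -4, +3, -1, +2, +6, -2, -9, +7
Step 2: Count signs: positive = 4, negative = 4.
Step 3: Under H0: P(positive) = 0.5, so the number of positives S ~ Bin(8, 0.5).
Step 4: Two-sided exact p-value = sum of Bin(8,0.5) probabilities at or below the observed probability = 1.000000.
Step 5: alpha = 0.05. fail to reject H0.

n_eff = 8, pos = 4, neg = 4, p = 1.000000, fail to reject H0.
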